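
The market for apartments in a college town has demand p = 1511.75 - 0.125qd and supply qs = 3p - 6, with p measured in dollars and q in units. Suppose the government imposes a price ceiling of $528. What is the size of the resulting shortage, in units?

6292

Rearranging demand gives qd = 12094 - 8p. In a free market, 12094 - 8p = 3p - 6 gives the equilibrium p* = 1100, q* = 3294.
Because the ceiling (528) lies below the market-clearing price, it is binding.
At p = 528: qd = 12094 - 8·528 = 7870 and qs = 3·528 - 6 = 1578.
Shortage = qd - qs = 7870 - 1578 = 6292.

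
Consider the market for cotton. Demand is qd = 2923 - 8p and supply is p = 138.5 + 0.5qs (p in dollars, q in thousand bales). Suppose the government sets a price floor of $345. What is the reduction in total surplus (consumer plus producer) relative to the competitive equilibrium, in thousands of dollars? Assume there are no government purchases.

Rearranging supply gives qs = 2p - 277. Setting quantity demanded equal to quantity supplied, 2923 - 8p = 2p - 277, gives p* = 320 and q* = 363.
Since 345 > 320, the floor is binding.
At p = 345: qd = 2923 - 8·345 = 163 and qs = 2·345 - 277 = 413.
Quantity traded falls to 163. At q = 163 the demand price is (2923 - 163)/8 = 345 and the supply price is (277 + 163)/2 = 220.
Deadweight loss = ½ · (345 - 220) · (363 - 163) = ½ · 125 · 200 = 12500.

12500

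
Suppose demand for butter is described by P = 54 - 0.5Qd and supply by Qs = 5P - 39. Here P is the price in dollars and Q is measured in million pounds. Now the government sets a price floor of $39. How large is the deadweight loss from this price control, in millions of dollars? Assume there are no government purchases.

453.6

Rearranging demand gives Qd = 108 - 2P. Setting quantity demanded equal to quantity supplied, 108 - 2P = 5P - 39, gives P* = 21 and Q* = 66.
The floor of 39 is above the equilibrium price 21, so it binds.
At P = 39: Qd = 108 - 2·39 = 30 and Qs = 5·39 - 39 = 156.
Quantity traded falls to 30. At Q = 30 the demand price is (108 - 30)/2 = 39 and the supply price is (39 + 30)/5 = 13.8.
Deadweight loss = ½ · (39 - 13.8) · (66 - 30) = ½ · 25.2 · 36 = 453.6.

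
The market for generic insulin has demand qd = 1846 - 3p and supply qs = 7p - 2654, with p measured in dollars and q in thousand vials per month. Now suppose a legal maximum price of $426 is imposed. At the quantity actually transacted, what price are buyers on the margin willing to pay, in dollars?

Setting quantity demanded equal to quantity supplied, 1846 - 3p = 7p - 2654, gives p* = 450 and q* = 496.
Because the ceiling (426) lies below the market-clearing price, it is binding.
At p = 426: qd = 1846 - 3·426 = 568 and qs = 7·426 - 2654 = 328.
Only 328 units reach the market. On the demand curve, the marginal buyer's willingness to pay at q = 328 is (1846 - 328)/3 = 506.

506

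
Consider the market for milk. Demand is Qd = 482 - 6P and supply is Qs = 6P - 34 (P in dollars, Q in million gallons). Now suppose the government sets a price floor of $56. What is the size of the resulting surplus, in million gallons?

Equilibrium: 482 - 6P = 6P - 34, so 516 = 12P and P* = 43, Q* = 224.
Because the floor (56) lies above the market-clearing price, it is binding.
At P = 56: Qd = 482 - 6·56 = 146 and Qs = 6·56 - 34 = 302.
Surplus = Qs - Qd = 302 - 146 = 156.

156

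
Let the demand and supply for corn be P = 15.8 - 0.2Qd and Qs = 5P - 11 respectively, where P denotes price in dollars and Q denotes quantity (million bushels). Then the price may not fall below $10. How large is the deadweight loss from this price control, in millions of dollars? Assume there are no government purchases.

Rearranging demand gives Qd = 79 - 5P. Equilibrium: 79 - 5P = 5P - 11, so 90 = 10P and P* = 9, Q* = 34.
Since 10 > 9, the floor is binding.
At P = 10: Qd = 79 - 5·10 = 29 and Qs = 5·10 - 11 = 39.
Quantity traded falls to 29. At Q = 29 the demand price is (79 - 29)/5 = 10 and the supply price is (11 + 29)/5 = 8.
Deadweight loss = ½ · (10 - 8) · (34 - 29) = ½ · 2 · 5 = 5.

5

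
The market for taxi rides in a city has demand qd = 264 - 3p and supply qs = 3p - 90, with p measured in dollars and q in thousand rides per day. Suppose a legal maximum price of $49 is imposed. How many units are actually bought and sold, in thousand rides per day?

In a free market, 264 - 3p = 3p - 90 gives the equilibrium p* = 59, q* = 87.
The ceiling of 49 is below the equilibrium price 59, so it binds.
At p = 49: qd = 264 - 3·49 = 117 and qs = 3·49 - 90 = 57.
The quantity actually transacted is the short side, supply: 57.

57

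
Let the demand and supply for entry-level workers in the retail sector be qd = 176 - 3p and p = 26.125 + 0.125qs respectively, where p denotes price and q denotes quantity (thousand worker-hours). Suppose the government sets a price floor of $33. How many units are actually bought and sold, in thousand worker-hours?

71

Rearranging supply gives qs = 8p - 209. Setting quantity demanded equal to quantity supplied, 176 - 3p = 8p - 209, gives p* = 35 and q* = 71.
The floor of 33 is below the equilibrium price 35, so it is not binding; the market clears at p* = 35, q* = 71.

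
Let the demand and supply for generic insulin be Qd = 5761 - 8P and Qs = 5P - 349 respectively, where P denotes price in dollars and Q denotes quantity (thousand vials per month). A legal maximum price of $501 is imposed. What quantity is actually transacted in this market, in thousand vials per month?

Setting quantity demanded equal to quantity supplied, 5761 - 8P = 5P - 349, gives P* = 470 and Q* = 2001.
Since 501 is above P* = 470, the ceiling does not bind and the free-market outcome prevails.

2001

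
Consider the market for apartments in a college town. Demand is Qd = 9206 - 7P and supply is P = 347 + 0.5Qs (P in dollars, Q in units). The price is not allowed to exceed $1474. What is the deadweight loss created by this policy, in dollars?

0

Rearranging supply gives Qs = 2P - 694. In a free market, 9206 - 7P = 2P - 694 gives the equilibrium P* = 1100, Q* = 1506.
The ceiling of 1474 is above the equilibrium price 1100, so it is not binding; the market clears at P* = 1100, Q* = 1506.
Since the control does not bind, no trades are prevented and deadweight loss is zero.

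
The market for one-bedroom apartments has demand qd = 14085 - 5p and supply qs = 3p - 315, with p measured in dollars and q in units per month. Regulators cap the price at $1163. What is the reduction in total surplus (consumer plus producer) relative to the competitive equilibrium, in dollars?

973845.6

Setting quantity demanded equal to quantity supplied, 14085 - 5p = 3p - 315, gives p* = 1800 and q* = 5085.
The ceiling of 1163 is below the equilibrium price 1800, so it binds.
At p = 1163: qd = 14085 - 5·1163 = 8270 and qs = 3·1163 - 315 = 3174.
Quantity traded falls to 3174. At q = 3174 the demand price is (14085 - 3174)/5 = 2182.2 and the supply price is (315 + 3174)/3 = 1163.
Deadweight loss = ½ · (2182.2 - 1163) · (5085 - 3174) = ½ · 1019.2 · 1911 = 973845.6.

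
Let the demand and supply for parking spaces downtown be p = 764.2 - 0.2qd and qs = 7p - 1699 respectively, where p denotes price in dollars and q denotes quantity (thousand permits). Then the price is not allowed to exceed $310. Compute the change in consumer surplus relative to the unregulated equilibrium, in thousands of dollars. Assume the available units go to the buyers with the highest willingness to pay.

Rearranging demand gives qd = 3821 - 5p. In a free market, 3821 - 5p = 7p - 1699 gives the equilibrium p* = 460, q* = 1521.
Because the ceiling (310) lies below the market-clearing price, it is binding.
At p = 310: qd = 3821 - 5·310 = 2271 and qs = 7·310 - 1699 = 471.
Consumer surplus without the control is ½ · (764.2 - 460) · 1521 = 231344.1.
With the ceiling, 471 units are sold at 310 (assume they go to the highest-value buyers). The demand price at q = 471 is 670, so CS = ½ · [(764.2 - 310) + (670 - 310)] · 471 = 191744.1.
Change in consumer surplus = 191744.1 - 231344.1 = -39600.

-39600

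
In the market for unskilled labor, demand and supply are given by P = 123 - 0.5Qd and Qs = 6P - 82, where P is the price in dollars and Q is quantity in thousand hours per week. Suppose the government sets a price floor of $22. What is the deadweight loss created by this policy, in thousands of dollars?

Rearranging demand gives Qd = 246 - 2P. In a free market, 246 - 2P = 6P - 82 gives the equilibrium P* = 41, Q* = 164.
The floor of 22 is below the equilibrium price 41, so it is not binding; the market clears at P* = 41, Q* = 164.
Since the control does not bind, no trades are prevented and deadweight loss is zero.

0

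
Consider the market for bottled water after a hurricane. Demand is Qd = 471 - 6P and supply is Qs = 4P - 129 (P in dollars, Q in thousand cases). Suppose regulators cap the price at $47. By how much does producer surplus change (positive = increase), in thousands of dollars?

-1105

Without the control the market clears where 471 - 6P = 4P - 129, i.e. P* = 60 and Q* = 111.
Since 47 < 60, the ceiling is binding.
At P = 47: Qd = 471 - 6·47 = 189 and Qs = 4·47 - 129 = 59.
Producer surplus without the control is ½ · (60 - 32.25) · 111 = 1540.125.
With the ceiling, producers sell 59 units at 47, so PS = ½ · (47 - 32.25) · 59 = 435.125.
Change in producer surplus = 435.125 - 1540.125 = -1105.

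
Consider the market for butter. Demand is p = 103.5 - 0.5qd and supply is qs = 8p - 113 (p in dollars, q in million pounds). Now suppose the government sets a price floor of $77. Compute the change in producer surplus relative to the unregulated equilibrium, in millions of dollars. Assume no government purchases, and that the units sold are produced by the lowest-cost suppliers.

Rearranging demand gives qd = 207 - 2p. Equilibrium: 207 - 2p = 8p - 113, so 320 = 10p and p* = 32, q* = 143.
The floor of 77 is above the equilibrium price 32, so it binds.
At p = 77: qd = 207 - 2·77 = 53 and qs = 8·77 - 113 = 503.
Producer surplus without the control is ½ · (32 - 14.125) · 143 = 1278.0625.
With the floor, 53 units are sold at 77. The supply price at q = 53 is 20.75, so PS = ½ · [(77 - 14.125) + (77 - 20.75)] · 53 = 3156.8125.
Change in producer surplus = 3156.8125 - 1278.0625 = 1878.75.

1878.75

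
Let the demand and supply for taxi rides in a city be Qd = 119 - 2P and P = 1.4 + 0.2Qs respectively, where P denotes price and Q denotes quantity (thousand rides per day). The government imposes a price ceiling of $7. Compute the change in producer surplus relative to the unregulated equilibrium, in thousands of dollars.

-610.5

Rearranging supply gives Qs = 5P - 7. Equilibrium: 119 - 2P = 5P - 7, so 126 = 7P and P* = 18, Q* = 83.
The ceiling of 7 is below the equilibrium price 18, so it binds.
At P = 7: Qd = 119 - 2·7 = 105 and Qs = 5·7 - 7 = 28.
Producer surplus without the control is ½ · (18 - 1.4) · 83 = 688.9.
With the ceiling, producers sell 28 units at 7, so PS = ½ · (7 - 1.4) · 28 = 78.4.
Change in producer surplus = 78.4 - 688.9 = -610.5.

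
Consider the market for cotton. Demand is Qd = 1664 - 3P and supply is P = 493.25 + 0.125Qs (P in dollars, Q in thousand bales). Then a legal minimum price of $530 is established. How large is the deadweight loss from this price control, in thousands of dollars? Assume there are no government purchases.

Rearranging supply gives Qs = 8P - 3946. Equilibrium: 1664 - 3P = 8P - 3946, so 5610 = 11P and P* = 510, Q* = 134.
The floor of 530 is above the equilibrium price 510, so it binds.
At P = 530: Qd = 1664 - 3·530 = 74 and Qs = 8·530 - 3946 = 294.
Quantity traded falls to 74. At Q = 74 the demand price is (1664 - 74)/3 = 530 and the supply price is (3946 + 74)/8 = 502.5.
Deadweight loss = ½ · (530 - 502.5) · (134 - 74) = ½ · 27.5 · 60 = 825.

825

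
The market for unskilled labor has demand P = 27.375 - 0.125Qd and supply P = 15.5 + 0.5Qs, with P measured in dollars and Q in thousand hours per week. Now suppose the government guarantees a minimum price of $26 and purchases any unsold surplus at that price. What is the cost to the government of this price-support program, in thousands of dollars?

260

Rearranging demand gives Qd = 219 - 8P; rearranging supply gives Qs = 2P - 31. In a free market, 219 - 8P = 2P - 31 gives the equilibrium P* = 25, Q* = 19.
Because the floor (26) lies above the market-clearing price, it is binding.
At P = 26: Qd = 219 - 8·26 = 11 and Qs = 2·26 - 31 = 21.
Surplus = Qs - Qd = 10.
Government expenditure = surplus × support price = 10 × 26 = 260.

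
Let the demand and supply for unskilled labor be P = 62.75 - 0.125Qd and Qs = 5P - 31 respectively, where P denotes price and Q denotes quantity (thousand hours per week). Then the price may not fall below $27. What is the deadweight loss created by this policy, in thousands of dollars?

0

Rearranging demand gives Qd = 502 - 8P. Without the control the market clears where 502 - 8P = 5P - 31, i.e. P* = 41 and Q* = 174.
Since 27 is below P* = 41, the floor does not bind and the free-market outcome prevails.
Since the control does not bind, no trades are prevented and deadweight loss is zero.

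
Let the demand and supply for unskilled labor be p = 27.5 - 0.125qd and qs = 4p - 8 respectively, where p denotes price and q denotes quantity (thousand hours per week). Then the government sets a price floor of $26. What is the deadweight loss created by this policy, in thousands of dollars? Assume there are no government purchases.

Rearranging demand gives qd = 220 - 8p. Without the control the market clears where 220 - 8p = 4p - 8, i.e. p* = 19 and q* = 68.
Since 26 > 19, the floor is binding.
At p = 26: qd = 220 - 8·26 = 12 and qs = 4·26 - 8 = 96.
Quantity traded falls to 12. At q = 12 the demand price is (220 - 12)/8 = 26 and the supply price is (8 + 12)/4 = 5.
Deadweight loss = ½ · (26 - 5) · (68 - 12) = ½ · 21 · 56 = 588.

588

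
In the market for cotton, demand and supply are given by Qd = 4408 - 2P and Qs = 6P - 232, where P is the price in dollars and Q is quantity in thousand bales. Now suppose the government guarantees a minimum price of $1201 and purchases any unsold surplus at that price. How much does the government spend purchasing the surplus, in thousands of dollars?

In a free market, 4408 - 2P = 6P - 232 gives the equilibrium P* = 580, Q* = 3248.
Since 1201 > 580, the floor is binding.
At P = 1201: Qd = 4408 - 2·1201 = 2006 and Qs = 6·1201 - 232 = 6974.
Surplus = Qs - Qd = 4968.
Government expenditure = surplus × support price = 4968 × 1201 = 5966568.

5966568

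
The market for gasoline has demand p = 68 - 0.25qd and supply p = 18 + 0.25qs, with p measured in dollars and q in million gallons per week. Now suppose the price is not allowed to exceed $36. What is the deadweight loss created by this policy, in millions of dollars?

196

Rearranging demand gives qd = 272 - 4p; rearranging supply gives qs = 4p - 72. Setting quantity demanded equal to quantity supplied, 272 - 4p = 4p - 72, gives p* = 43 and q* = 100.
The ceiling of 36 is below the equilibrium price 43, so it binds.
At p = 36: qd = 272 - 4·36 = 128 and qs = 4·36 - 72 = 72.
Quantity traded falls to 72. At q = 72 the demand price is (272 - 72)/4 = 50 and the supply price is (72 + 72)/4 = 36.
Deadweight loss = ½ · (50 - 36) · (100 - 72) = ½ · 14 · 28 = 196.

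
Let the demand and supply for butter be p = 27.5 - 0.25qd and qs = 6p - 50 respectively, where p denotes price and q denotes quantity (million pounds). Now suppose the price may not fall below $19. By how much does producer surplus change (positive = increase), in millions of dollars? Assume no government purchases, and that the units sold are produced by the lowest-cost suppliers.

Rearranging demand gives qd = 110 - 4p. In a free market, 110 - 4p = 6p - 50 gives the equilibrium p* = 16, q* = 46.
The floor of 19 is above the equilibrium price 16, so it binds.
At p = 19: qd = 110 - 4·19 = 34 and qs = 6·19 - 50 = 64.
Producer surplus without the control is ½ · (16 - 25/3) · 46 = 529/3.
With the floor, 34 units are sold at 19. The supply price at q = 34 is 14, so PS = ½ · [(19 - 25/3) + (19 - 14)] · 34 = 799/3.
Change in producer surplus = 799/3 - 529/3 = 90.

90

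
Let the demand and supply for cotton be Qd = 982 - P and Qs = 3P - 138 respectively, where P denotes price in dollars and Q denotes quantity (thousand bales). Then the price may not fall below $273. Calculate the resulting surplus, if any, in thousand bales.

Setting quantity demanded equal to quantity supplied, 982 - P = 3P - 138, gives P* = 280 and Q* = 702.
Since 273 is below P* = 280, the floor does not bind and the free-market outcome prevails.
Since the control does not bind, there is no surplus.

0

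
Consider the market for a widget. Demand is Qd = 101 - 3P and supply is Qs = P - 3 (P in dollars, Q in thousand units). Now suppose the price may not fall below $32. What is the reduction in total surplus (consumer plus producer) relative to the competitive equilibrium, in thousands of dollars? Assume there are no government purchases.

Setting quantity demanded equal to quantity supplied, 101 - 3P = P - 3, gives P* = 26 and Q* = 23.
Because the floor (32) lies above the market-clearing price, it is binding.
At P = 32: Qd = 101 - 3·32 = 5 and Qs = 32 - 3 = 29.
Quantity traded falls to 5. At Q = 5 the demand price is (101 - 5)/3 = 32 and the supply price is 3 + 5 = 8.
Deadweight loss = ½ · (32 - 8) · (23 - 5) = ½ · 24 · 18 = 216.

216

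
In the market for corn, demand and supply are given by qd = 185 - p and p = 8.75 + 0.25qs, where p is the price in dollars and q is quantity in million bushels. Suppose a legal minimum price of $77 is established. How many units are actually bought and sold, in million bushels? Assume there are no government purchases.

Rearranging supply gives qs = 4p - 35. Without the control the market clears where 185 - p = 4p - 35, i.e. p* = 44 and q* = 141.
Since 77 > 44, the floor is binding.
At p = 77: qd = 185 - 77 = 108 and qs = 4·77 - 35 = 273.
The quantity actually transacted is the short side, demand: 108.

108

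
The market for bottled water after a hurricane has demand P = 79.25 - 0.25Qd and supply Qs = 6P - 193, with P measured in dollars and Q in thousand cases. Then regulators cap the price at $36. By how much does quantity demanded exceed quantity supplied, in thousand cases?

150

Rearranging demand gives Qd = 317 - 4P. In a free market, 317 - 4P = 6P - 193 gives the equilibrium P* = 51, Q* = 113.
Since 36 < 51, the ceiling is binding.
At P = 36: Qd = 317 - 4·36 = 173 and Qs = 6·36 - 193 = 23.
Shortage = Qd - Qs = 173 - 23 = 150.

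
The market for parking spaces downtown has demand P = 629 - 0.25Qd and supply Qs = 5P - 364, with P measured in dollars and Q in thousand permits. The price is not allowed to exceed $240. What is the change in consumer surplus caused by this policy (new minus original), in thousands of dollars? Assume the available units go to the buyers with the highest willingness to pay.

46880

Rearranging demand gives Qd = 2516 - 4P. Equilibrium: 2516 - 4P = 5P - 364, so 2880 = 9P and P* = 320, Q* = 1236.
Since 240 < 320, the ceiling is binding.
At P = 240: Qd = 2516 - 4·240 = 1556 and Qs = 5·240 - 364 = 836.
Consumer surplus without the control is ½ · (629 - 320) · 1236 = 190962.
With the ceiling, 836 units are sold at 240 (assume they go to the highest-value buyers). The demand price at Q = 836 is 420, so CS = ½ · [(629 - 240) + (420 - 240)] · 836 = 237842.
Change in consumer surplus = 237842 - 190962 = 46880.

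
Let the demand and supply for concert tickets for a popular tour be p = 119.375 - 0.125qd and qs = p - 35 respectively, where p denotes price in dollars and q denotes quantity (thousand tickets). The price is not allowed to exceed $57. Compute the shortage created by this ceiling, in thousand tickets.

Rearranging demand gives qd = 955 - 8p. In a free market, 955 - 8p = p - 35 gives the equilibrium p* = 110, q* = 75.
The ceiling of 57 is below the equilibrium price 110, so it binds.
At p = 57: qd = 955 - 8·57 = 499 and qs = 57 - 35 = 22.
Shortage = qd - qs = 499 - 22 = 477.

477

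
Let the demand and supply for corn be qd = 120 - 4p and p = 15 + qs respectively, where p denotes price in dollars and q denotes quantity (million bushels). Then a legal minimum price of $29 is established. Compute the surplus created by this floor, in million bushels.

Rearranging supply gives qs = p - 15. Setting quantity demanded equal to quantity supplied, 120 - 4p = p - 15, gives p* = 27 and q* = 12.
Since 29 > 27, the floor is binding.
At p = 29: qd = 120 - 4·29 = 4 and qs = 29 - 15 = 14.
Surplus = qs - qd = 14 - 4 = 10.

10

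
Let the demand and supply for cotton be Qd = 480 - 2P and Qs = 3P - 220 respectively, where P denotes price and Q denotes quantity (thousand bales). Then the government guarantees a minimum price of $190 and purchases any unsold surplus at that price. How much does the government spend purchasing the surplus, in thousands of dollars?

In a free market, 480 - 2P = 3P - 220 gives the equilibrium P* = 140, Q* = 200.
The floor of 190 is above the equilibrium price 140, so it binds.
At P = 190: Qd = 480 - 2·190 = 100 and Qs = 3·190 - 220 = 350.
Surplus = Qs - Qd = 250.
Government expenditure = surplus × support price = 250 × 190 = 47500.

47500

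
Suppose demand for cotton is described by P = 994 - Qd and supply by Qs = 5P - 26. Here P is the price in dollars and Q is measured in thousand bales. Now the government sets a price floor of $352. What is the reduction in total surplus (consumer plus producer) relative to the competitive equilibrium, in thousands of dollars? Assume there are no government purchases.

Rearranging demand gives Qd = 994 - P. In a free market, 994 - P = 5P - 26 gives the equilibrium P* = 170, Q* = 824.
Because the floor (352) lies above the market-clearing price, it is binding.
At P = 352: Qd = 994 - 352 = 642 and Qs = 5·352 - 26 = 1734.
Quantity traded falls to 642. At Q = 642 the demand price is 994 - 642 = 352 and the supply price is (26 + 642)/5 = 133.6.
Deadweight loss = ½ · (352 - 133.6) · (824 - 642) = ½ · 218.4 · 182 = 19874.4.

19874.4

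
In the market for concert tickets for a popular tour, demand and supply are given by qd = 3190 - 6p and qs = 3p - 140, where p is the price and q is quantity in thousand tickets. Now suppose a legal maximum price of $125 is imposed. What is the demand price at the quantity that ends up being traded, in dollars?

Setting quantity demanded equal to quantity supplied, 3190 - 6p = 3p - 140, gives p* = 370 and q* = 970.
Because the ceiling (125) lies below the market-clearing price, it is binding.
At p = 125: qd = 3190 - 6·125 = 2440 and qs = 3·125 - 140 = 235.
Only 235 units reach the market. On the demand curve, the marginal buyer's willingness to pay at q = 235 is (3190 - 235)/6 = 492.5.

492.5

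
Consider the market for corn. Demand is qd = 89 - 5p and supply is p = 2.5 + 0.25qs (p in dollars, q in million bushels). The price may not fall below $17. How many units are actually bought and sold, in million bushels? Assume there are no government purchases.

Rearranging supply gives qs = 4p - 10. In a free market, 89 - 5p = 4p - 10 gives the equilibrium p* = 11, q* = 34.
Because the floor (17) lies above the market-clearing price, it is binding.
At p = 17: qd = 89 - 5·17 = 4 and qs = 4·17 - 10 = 58.
The quantity actually transacted is the short side, demand: 4.

4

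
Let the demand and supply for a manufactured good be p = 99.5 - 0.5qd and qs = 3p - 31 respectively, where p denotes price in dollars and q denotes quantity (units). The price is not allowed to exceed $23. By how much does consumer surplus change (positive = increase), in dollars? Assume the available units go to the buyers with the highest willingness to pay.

-316.25

Rearranging demand gives qd = 199 - 2p. Equilibrium: 199 - 2p = 3p - 31, so 230 = 5p and p* = 46, q* = 107.
Because the ceiling (23) lies below the market-clearing price, it is binding.
At p = 23: qd = 199 - 2·23 = 153 and qs = 3·23 - 31 = 38.
Consumer surplus without the control is ½ · (99.5 - 46) · 107 = 2862.25.
With the ceiling, 38 units are sold at 23 (assume they go to the highest-value buyers). The demand price at q = 38 is 80.5, so CS = ½ · [(99.5 - 23) + (80.5 - 23)] · 38 = 2546.
Change in consumer surplus = 2546 - 2862.25 = -316.25.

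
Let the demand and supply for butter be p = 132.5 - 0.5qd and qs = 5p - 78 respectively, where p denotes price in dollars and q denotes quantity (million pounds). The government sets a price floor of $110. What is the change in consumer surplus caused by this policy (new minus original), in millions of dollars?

Rearranging demand gives qd = 265 - 2p. In a free market, 265 - 2p = 5p - 78 gives the equilibrium p* = 49, q* = 167.
The floor of 110 is above the equilibrium price 49, so it binds.
At p = 110: qd = 265 - 2·110 = 45 and qs = 5·110 - 78 = 472.
Consumer surplus without the control is ½ · (132.5 - 49) · 167 = 6972.25.
With the floor, consumers buy 45 units at 110, so CS = ½ · (132.5 - 110) · 45 = 506.25.
Change in consumer surplus = 506.25 - 6972.25 = -6466.

-6466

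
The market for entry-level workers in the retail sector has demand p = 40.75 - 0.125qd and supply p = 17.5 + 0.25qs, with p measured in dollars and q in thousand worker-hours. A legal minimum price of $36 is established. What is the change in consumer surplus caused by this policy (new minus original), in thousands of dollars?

Rearranging demand gives qd = 326 - 8p; rearranging supply gives qs = 4p - 70. Without the control the market clears where 326 - 8p = 4p - 70, i.e. p* = 33 and q* = 62.
Because the floor (36) lies above the market-clearing price, it is binding.
At p = 36: qd = 326 - 8·36 = 38 and qs = 4·36 - 70 = 74.
Consumer surplus without the control is ½ · (40.75 - 33) · 62 = 240.25.
With the floor, consumers buy 38 units at 36, so CS = ½ · (40.75 - 36) · 38 = 90.25.
Change in consumer surplus = 90.25 - 240.25 = -150.

-150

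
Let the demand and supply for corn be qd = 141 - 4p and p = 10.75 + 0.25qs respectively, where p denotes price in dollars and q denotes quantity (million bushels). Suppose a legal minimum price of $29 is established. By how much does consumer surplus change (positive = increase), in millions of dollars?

-222

Rearranging supply gives qs = 4p - 43. Setting quantity demanded equal to quantity supplied, 141 - 4p = 4p - 43, gives p* = 23 and q* = 49.
The floor of 29 is above the equilibrium price 23, so it binds.
At p = 29: qd = 141 - 4·29 = 25 and qs = 4·29 - 43 = 73.
Consumer surplus without the control is ½ · (35.25 - 23) · 49 = 300.125.
With the floor, consumers buy 25 units at 29, so CS = ½ · (35.25 - 29) · 25 = 78.125.
Change in consumer surplus = 78.125 - 300.125 = -222.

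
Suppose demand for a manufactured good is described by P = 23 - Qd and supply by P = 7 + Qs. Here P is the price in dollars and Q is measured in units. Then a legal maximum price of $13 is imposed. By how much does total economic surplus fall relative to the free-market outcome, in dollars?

Rearranging demand gives Qd = 23 - P; rearranging supply gives Qs = P - 7. Without the control the market clears where 23 - P = P - 7, i.e. P* = 15 and Q* = 8.
Since 13 < 15, the ceiling is binding.
At P = 13: Qd = 23 - 13 = 10 and Qs = 13 - 7 = 6.
Quantity traded falls to 6. At Q = 6 the demand price is 23 - 6 = 17 and the supply price is 7 + 6 = 13.
Deadweight loss = ½ · (17 - 13) · (8 - 6) = ½ · 4 · 2 = 4.

4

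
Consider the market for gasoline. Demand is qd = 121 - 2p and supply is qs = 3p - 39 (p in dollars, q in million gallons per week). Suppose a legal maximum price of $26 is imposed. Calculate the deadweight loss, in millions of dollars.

In a free market, 121 - 2p = 3p - 39 gives the equilibrium p* = 32, q* = 57.
Since 26 < 32, the ceiling is binding.
At p = 26: qd = 121 - 2·26 = 69 and qs = 3·26 - 39 = 39.
Quantity traded falls to 39. At q = 39 the demand price is (121 - 39)/2 = 41 and the supply price is (39 + 39)/3 = 26.
Deadweight loss = ½ · (41 - 26) · (57 - 39) = ½ · 15 · 18 = 135.

135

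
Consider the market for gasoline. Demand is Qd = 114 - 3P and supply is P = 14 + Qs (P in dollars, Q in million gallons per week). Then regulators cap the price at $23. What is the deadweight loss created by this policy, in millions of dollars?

54

Rearranging supply gives Qs = P - 14. Setting quantity demanded equal to quantity supplied, 114 - 3P = P - 14, gives P* = 32 and Q* = 18.
Because the ceiling (23) lies below the market-clearing price, it is binding.
At P = 23: Qd = 114 - 3·23 = 45 and Qs = 23 - 14 = 9.
Quantity traded falls to 9. At Q = 9 the demand price is (114 - 9)/3 = 35 and the supply price is 14 + 9 = 23.
Deadweight loss = ½ · (35 - 23) · (18 - 9) = ½ · 12 · 9 = 54.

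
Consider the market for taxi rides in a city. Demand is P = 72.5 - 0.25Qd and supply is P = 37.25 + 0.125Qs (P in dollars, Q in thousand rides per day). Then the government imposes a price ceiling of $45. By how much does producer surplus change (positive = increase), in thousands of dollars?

-312

Rearranging demand gives Qd = 290 - 4P; rearranging supply gives Qs = 8P - 298. Equilibrium: 290 - 4P = 8P - 298, so 588 = 12P and P* = 49, Q* = 94.
Since 45 < 49, the ceiling is binding.
At P = 45: Qd = 290 - 4·45 = 110 and Qs = 8·45 - 298 = 62.
Producer surplus without the control is ½ · (49 - 37.25) · 94 = 552.25.
With the ceiling, producers sell 62 units at 45, so PS = ½ · (45 - 37.25) · 62 = 240.25.
Change in producer surplus = 240.25 - 552.25 = -312.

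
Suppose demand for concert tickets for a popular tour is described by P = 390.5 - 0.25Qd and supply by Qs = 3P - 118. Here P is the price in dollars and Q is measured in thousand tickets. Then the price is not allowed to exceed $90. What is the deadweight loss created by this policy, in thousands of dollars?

59062.5

Rearranging demand gives Qd = 1562 - 4P. Without the control the market clears where 1562 - 4P = 3P - 118, i.e. P* = 240 and Q* = 602.
Since 90 < 240, the ceiling is binding.
At P = 90: Qd = 1562 - 4·90 = 1202 and Qs = 3·90 - 118 = 152.
Quantity traded falls to 152. At Q = 152 the demand price is (1562 - 152)/4 = 352.5 and the supply price is (118 + 152)/3 = 90.
Deadweight loss = ½ · (352.5 - 90) · (602 - 152) = ½ · 262.5 · 450 = 59062.5.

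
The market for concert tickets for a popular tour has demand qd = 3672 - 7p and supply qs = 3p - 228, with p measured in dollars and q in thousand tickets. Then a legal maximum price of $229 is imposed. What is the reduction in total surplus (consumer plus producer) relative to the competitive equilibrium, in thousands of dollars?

55545

Setting quantity demanded equal to quantity supplied, 3672 - 7p = 3p - 228, gives p* = 390 and q* = 942.
Because the ceiling (229) lies below the market-clearing price, it is binding.
At p = 229: qd = 3672 - 7·229 = 2069 and qs = 3·229 - 228 = 459.
Quantity traded falls to 459. At q = 459 the demand price is (3672 - 459)/7 = 459 and the supply price is (228 + 459)/3 = 229.
Deadweight loss = ½ · (459 - 229) · (942 - 459) = ½ · 230 · 483 = 55545.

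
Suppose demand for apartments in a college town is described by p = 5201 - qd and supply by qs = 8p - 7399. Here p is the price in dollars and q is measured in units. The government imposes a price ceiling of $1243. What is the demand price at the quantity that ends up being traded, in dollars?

Rearranging demand gives qd = 5201 - p. Without the control the market clears where 5201 - p = 8p - 7399, i.e. p* = 1400 and q* = 3801.
Since 1243 < 1400, the ceiling is binding.
At p = 1243: qd = 5201 - 1243 = 3958 and qs = 8·1243 - 7399 = 2545.
Only 2545 units reach the market. On the demand curve, the marginal buyer's willingness to pay at q = 2545 is (5201 - 2545) = 2656.

2656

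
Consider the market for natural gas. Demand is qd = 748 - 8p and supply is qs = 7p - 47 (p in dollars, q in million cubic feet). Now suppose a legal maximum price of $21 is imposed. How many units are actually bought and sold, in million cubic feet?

100

In a free market, 748 - 8p = 7p - 47 gives the equilibrium p* = 53, q* = 324.
Since 21 < 53, the ceiling is binding.
At p = 21: qd = 748 - 8·21 = 580 and qs = 7·21 - 47 = 100.
The quantity actually transacted is the short side, supply: 100.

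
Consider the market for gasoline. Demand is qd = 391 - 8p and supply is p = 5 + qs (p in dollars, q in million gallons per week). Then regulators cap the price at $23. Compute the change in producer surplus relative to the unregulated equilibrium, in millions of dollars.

-598.5

Rearranging supply gives qs = p - 5. Equilibrium: 391 - 8p = p - 5, so 396 = 9p and p* = 44, q* = 39.
Because the ceiling (23) lies below the market-clearing price, it is binding.
At p = 23: qd = 391 - 8·23 = 207 and qs = 23 - 5 = 18.
Producer surplus without the control is ½ · (44 - 5) · 39 = 760.5.
With the ceiling, producers sell 18 units at 23, so PS = ½ · (23 - 5) · 18 = 162.
Change in producer surplus = 162 - 760.5 = -598.5.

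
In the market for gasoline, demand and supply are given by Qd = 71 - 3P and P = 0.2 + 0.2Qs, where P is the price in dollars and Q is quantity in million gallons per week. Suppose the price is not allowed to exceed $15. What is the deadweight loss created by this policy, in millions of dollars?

Rearranging supply gives Qs = 5P - 1. Setting quantity demanded equal to quantity supplied, 71 - 3P = 5P - 1, gives P* = 9 and Q* = 44.
The ceiling of 15 is above the equilibrium price 9, so it is not binding; the market clears at P* = 9, Q* = 44.
Since the control does not bind, no trades are prevented and deadweight loss is zero.

0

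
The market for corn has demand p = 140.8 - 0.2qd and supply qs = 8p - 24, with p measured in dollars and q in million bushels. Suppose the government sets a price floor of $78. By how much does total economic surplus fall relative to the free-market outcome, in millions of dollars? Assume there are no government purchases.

Rearranging demand gives qd = 704 - 5p. In a free market, 704 - 5p = 8p - 24 gives the equilibrium p* = 56, q* = 424.
The floor of 78 is above the equilibrium price 56, so it binds.
At p = 78: qd = 704 - 5·78 = 314 and qs = 8·78 - 24 = 600.
Quantity traded falls to 314. At q = 314 the demand price is (704 - 314)/5 = 78 and the supply price is (24 + 314)/8 = 42.25.
Deadweight loss = ½ · (78 - 42.25) · (424 - 314) = ½ · 35.75 · 110 = 1966.25.

1966.25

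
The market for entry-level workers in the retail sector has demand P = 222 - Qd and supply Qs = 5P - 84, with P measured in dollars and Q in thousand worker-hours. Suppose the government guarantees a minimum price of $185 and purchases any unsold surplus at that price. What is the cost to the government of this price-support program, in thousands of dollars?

148740

Rearranging demand gives Qd = 222 - P. In a free market, 222 - P = 5P - 84 gives the equilibrium P* = 51, Q* = 171.
Since 185 > 51, the floor is binding.
At P = 185: Qd = 222 - 185 = 37 and Qs = 5·185 - 84 = 841.
Surplus = Qs - Qd = 804.
Government expenditure = surplus × support price = 804 × 185 = 148740.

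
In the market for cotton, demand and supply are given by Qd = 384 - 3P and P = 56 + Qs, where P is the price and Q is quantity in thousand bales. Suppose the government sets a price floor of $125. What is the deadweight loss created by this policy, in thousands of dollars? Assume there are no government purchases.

Rearranging supply gives Qs = P - 56. In a free market, 384 - 3P = P - 56 gives the equilibrium P* = 110, Q* = 54.
Since 125 > 110, the floor is binding.
At P = 125: Qd = 384 - 3·125 = 9 and Qs = 125 - 56 = 69.
Quantity traded falls to 9. At Q = 9 the demand price is (384 - 9)/3 = 125 and the supply price is 56 + 9 = 65.
Deadweight loss = ½ · (125 - 65) · (54 - 9) = ½ · 60 · 45 = 1350.

1350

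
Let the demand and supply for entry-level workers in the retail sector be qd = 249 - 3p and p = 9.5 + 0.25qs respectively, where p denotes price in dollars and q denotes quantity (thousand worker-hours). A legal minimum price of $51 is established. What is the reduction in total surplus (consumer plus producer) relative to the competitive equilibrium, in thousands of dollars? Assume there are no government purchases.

262.5

Rearranging supply gives qs = 4p - 38. Without the control the market clears where 249 - 3p = 4p - 38, i.e. p* = 41 and q* = 126.
The floor of 51 is above the equilibrium price 41, so it binds.
At p = 51: qd = 249 - 3·51 = 96 and qs = 4·51 - 38 = 166.
Quantity traded falls to 96. At q = 96 the demand price is (249 - 96)/3 = 51 and the supply price is (38 + 96)/4 = 33.5.
Deadweight loss = ½ · (51 - 33.5) · (126 - 96) = ½ · 17.5 · 30 = 262.5.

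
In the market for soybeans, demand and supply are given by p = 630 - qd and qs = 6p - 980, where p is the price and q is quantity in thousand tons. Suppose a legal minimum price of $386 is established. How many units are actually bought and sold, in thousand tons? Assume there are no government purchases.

Rearranging demand gives qd = 630 - p. Without the control the market clears where 630 - p = 6p - 980, i.e. p* = 230 and q* = 400.
Because the floor (386) lies above the market-clearing price, it is binding.
At p = 386: qd = 630 - 386 = 244 and qs = 6·386 - 980 = 1336.
The quantity actually transacted is the short side, demand: 244.

244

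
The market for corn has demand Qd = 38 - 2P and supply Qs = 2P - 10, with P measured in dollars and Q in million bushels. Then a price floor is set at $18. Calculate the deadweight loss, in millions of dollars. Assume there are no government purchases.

In a free market, 38 - 2P = 2P - 10 gives the equilibrium P* = 12, Q* = 14.
Since 18 > 12, the floor is binding.
At P = 18: Qd = 38 - 2·18 = 2 and Qs = 2·18 - 10 = 26.
Quantity traded falls to 2. At Q = 2 the demand price is (38 - 2)/2 = 18 and the supply price is (10 + 2)/2 = 6.
Deadweight loss = ½ · (18 - 6) · (14 - 2) = ½ · 12 · 12 = 72.

72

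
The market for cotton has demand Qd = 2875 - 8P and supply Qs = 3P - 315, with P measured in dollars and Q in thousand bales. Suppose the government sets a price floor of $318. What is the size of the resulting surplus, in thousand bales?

308

Setting quantity demanded equal to quantity supplied, 2875 - 8P = 3P - 315, gives P* = 290 and Q* = 555.
The floor of 318 is above the equilibrium price 290, so it binds.
At P = 318: Qd = 2875 - 8·318 = 331 and Qs = 3·318 - 315 = 639.
Surplus = Qs - Qd = 639 - 331 = 308.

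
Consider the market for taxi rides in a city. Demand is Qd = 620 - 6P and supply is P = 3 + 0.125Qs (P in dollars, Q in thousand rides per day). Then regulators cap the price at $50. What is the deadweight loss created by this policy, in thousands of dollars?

0

Rearranging supply gives Qs = 8P - 24. Equilibrium: 620 - 6P = 8P - 24, so 644 = 14P and P* = 46, Q* = 344.
The ceiling of 50 is above the equilibrium price 46, so it is not binding; the market clears at P* = 46, Q* = 344.
Since the control does not bind, no trades are prevented and deadweight loss is zero.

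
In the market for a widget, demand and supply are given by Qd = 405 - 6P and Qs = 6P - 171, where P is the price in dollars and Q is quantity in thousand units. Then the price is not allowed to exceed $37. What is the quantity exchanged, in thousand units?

51

Setting quantity demanded equal to quantity supplied, 405 - 6P = 6P - 171, gives P* = 48 and Q* = 117.
Since 37 < 48, the ceiling is binding.
At P = 37: Qd = 405 - 6·37 = 183 and Qs = 6·37 - 171 = 51.
The quantity actually transacted is the short side, supply: 51.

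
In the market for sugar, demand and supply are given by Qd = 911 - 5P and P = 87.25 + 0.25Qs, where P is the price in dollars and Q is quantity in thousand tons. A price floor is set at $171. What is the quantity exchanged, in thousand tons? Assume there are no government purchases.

Rearranging supply gives Qs = 4P - 349. Equilibrium: 911 - 5P = 4P - 349, so 1260 = 9P and P* = 140, Q* = 211.
Because the floor (171) lies above the market-clearing price, it is binding.
At P = 171: Qd = 911 - 5·171 = 56 and Qs = 4·171 - 349 = 335.
The quantity actually transacted is the short side, demand: 56.

56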